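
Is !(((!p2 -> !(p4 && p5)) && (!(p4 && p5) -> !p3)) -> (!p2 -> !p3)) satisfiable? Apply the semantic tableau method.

Initial set: {T !(((!p2 -> !(p4 && p5)) && (!(p4 && p5) -> !p3)) -> (!p2 -> !p3))}.
T !(((!p2 -> !(p4 && p5)) && (!(p4 && p5) -> !p3)) -> (!p2 -> !p3)): α-rule — add T ((!p2 -> !(p4 && p5)) && (!(p4 && p5) -> !p3)), F (!p2 -> !p3).
T ((!p2 -> !(p4 && p5)) && (!(p4 && p5) -> !p3)): α-rule — add T (!p2 -> !(p4 && p5)), T (!(p4 && p5) -> !p3).
F (!p2 -> !p3): α-rule — add T !p2, F !p3.
T (!p2 -> !(p4 && p5)): β-rule — branch into F !p2  //  T !(p4 && p5).
  branch 1 (add F !p2):
    × closes — contains both p2 and !p2.
  branch 2 (add T !(p4 && p5)):
    T (!(p4 && p5) -> !p3): β-rule — branch into F !(p4 && p5)  //  T !p3.
      branch 2.1 (add F !(p4 && p5)):
        F !(p4 && p5): α-rule — add T p4, T p5.
        T !(p4 && p5): β-rule — branch into F p4  //  F p5.
          branch 2.1.1 (add F p4):
            × closes — contains both p4 and !p4.
          branch 2.1.2 (add F p5):
            × closes — contains both p5 and !p5.
      branch 2.2 (add T !p3):
        × closes — contains both p3 and !p3.
All 4 branches close.
Every branch closed; the formula is unsatisfiable.

Unsatisfiable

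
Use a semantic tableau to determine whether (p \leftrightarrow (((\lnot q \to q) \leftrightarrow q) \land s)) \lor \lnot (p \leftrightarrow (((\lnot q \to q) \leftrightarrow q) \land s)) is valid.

Assume the negation and expand:
Initial set: {F ((p \leftrightarrow (((\lnot q \to q) \leftrightarrow q) \land s)) \lor \lnot (p \leftrightarrow (((\lnot q \to q) \leftrightarrow q) \land s)))}.
F ((p \leftrightarrow (((\lnot q \to q) \leftrightarrow q) \land s)) \lor \lnot (p \leftrightarrow (((\lnot q \to q) \leftrightarrow q) \land s))): α-rule — add F (p \leftrightarrow (((\lnot q \to q) \leftrightarrow q) \land s)), F \lnot (p \leftrightarrow (((\lnot q \to q) \leftrightarrow q) \land s)).
F (p \leftrightarrow (((\lnot q \to q) \leftrightarrow q) \land s)): β-rule — branch into T p, F (((\lnot q \to q) \leftrightarrow q) \land s)  //  F p, T (((\lnot q \to q) \leftrightarrow q) \land s).
  branch 1 (add T p, F (((\lnot q \to q) \leftrightarrow q) \land s)):
    F \lnot (p \leftrightarrow (((\lnot q \to q) \leftrightarrow q) \land s)): β-rule — branch into T p, T (((\lnot q \to q) \leftrightarrow q) \land s)  //  F p, F (((\lnot q \to q) \leftrightarrow q) \land s).
      branch 1.1 (add T p, T (((\lnot q \to q) \leftrightarrow q) \land s)):
        T (((\lnot q \to q) \leftrightarrow q) \land s): α-rule — add T ((\lnot q \to q) \leftrightarrow q), T s.
        F (((\lnot q \to q) \leftrightarrow q) \land s): β-rule — branch into F ((\lnot q \to q) \leftrightarrow q)  //  F s.
          branch 1.1.1 (add F ((\lnot q \to q) \leftrightarrow q)):
            T ((\lnot q \to q) \leftrightarrow q): β-rule — branch into T (\lnot q \to q), T q  //  F (\lnot q \to q), F q.
              branch 1.1.1.1 (add T (\lnot q \to q), T q):
                F ((\lnot q \to q) \leftrightarrow q): β-rule — branch into T (\lnot q \to q), F q  //  F (\lnot q \to q), T q.
                  branch 1.1.1.1.1 (add T (\lnot q \to q), F q):
                    × closes — contains both q and \lnot q.
                  branch 1.1.1.1.2 (add F (\lnot q \to q), T q):
                    F (\lnot q \to q): α-rule — add T \lnot q, F q.
                    × closes — contains both q and \lnot q.
              branch 1.1.1.2 (add F (\lnot q \to q), F q):
                F (\lnot q \to q): α-rule — add T \lnot q, F q.
                F ((\lnot q \to q) \leftrightarrow q): β-rule — branch into T (\lnot q \to q), F q  //  F (\lnot q \to q), T q.
                  branch 1.1.1.2.1 (add T (\lnot q \to q), F q):
                    T (\lnot q \to q): β-rule — branch into F \lnot q  //  T q.
                      branch 1.1.1.2.1.1 (add F \lnot q):
                        × closes — contains both q and \lnot q.
                      branch 1.1.1.2.1.2 (add T q):
                        × closes — contains both q and \lnot q.
                  branch 1.1.1.2.2 (add F (\lnot q \to q), T q):
                    × closes — contains both q and \lnot q.
          branch 1.1.2 (add F s):
            × closes — contains both s and \lnot s.
      branch 1.2 (add F p, F (((\lnot q \to q) \leftrightarrow q) \land s)):
        × closes — contains both p and \lnot p.
  branch 2 (add F p, T (((\lnot q \to q) \leftrightarrow q) \land s)):
    T (((\lnot q \to q) \leftrightarrow q) \land s): α-rule — add T ((\lnot q \to q) \leftrightarrow q), T s.
    F \lnot (p \leftrightarrow (((\lnot q \to q) \leftrightarrow q) \land s)): β-rule — branch into T p, T (((\lnot q \to q) \leftrightarrow q) \land s)  //  F p, F (((\lnot q \to q) \leftrightarrow q) \land s).
      branch 2.1 (add T p, T (((\lnot q \to q) \leftrightarrow q) \land s)):
        × closes — contains both p and \lnot p.
      branch 2.2 (add F p, F (((\lnot q \to q) \leftrightarrow q) \land s)):
        T ((\lnot q \to q) \leftrightarrow q): β-rule — branch into T (\lnot q \to q), T q  //  F (\lnot q \to q), F q.
          branch 2.2.1 (add T (\lnot q \to q), T q):
            F (((\lnot q \to q) \leftrightarrow q) \land s): β-rule — branch into F ((\lnot q \to q) \leftrightarrow q)  //  F s.
              branch 2.2.1.1 (add F ((\lnot q \to q) \leftrightarrow q)):
                T (\lnot q \to q): β-rule — branch into F \lnot q  //  T q.
                  branch 2.2.1.1.1 (add F \lnot q):
                    F ((\lnot q \to q) \leftrightarrow q): β-rule — branch into T (\lnot q \to q), F q  //  F (\lnot q \to q), T q.
                      branch 2.2.1.1.1.1 (add T (\lnot q \to q), F q):
                        × closes — contains both q and \lnot q.
                      branch 2.2.1.1.1.2 (add F (\lnot q \to q), T q):
                        F (\lnot q \to q): α-rule — add T \lnot q, F q.
                        × closes — contains both q and \lnot q.
                  branch 2.2.1.1.2 (add T q):
                    F ((\lnot q \to q) \leftrightarrow q): β-rule — branch into T (\lnot q \to q), F q  //  F (\lnot q \to q), T q.
                      branch 2.2.1.1.2.1 (add T (\lnot q \to q), F q):
                        × closes — contains both q and \lnot q.
                      branch 2.2.1.1.2.2 (add F (\lnot q \to q), T q):
                        F (\lnot q \to q): α-rule — add T \lnot q, F q.
                        × closes — contains both q and \lnot q.
              branch 2.2.1.2 (add F s):
                × closes — contains both s and \lnot s.
          branch 2.2.2 (add F (\lnot q \to q), F q):
            F (\lnot q \to q): α-rule — add T \lnot q, F q.
            F (((\lnot q \to q) \leftrightarrow q) \land s): β-rule — branch into F ((\lnot q \to q) \leftrightarrow q)  //  F s.
              branch 2.2.2.1 (add F ((\lnot q \to q) \leftrightarrow q)):
                F ((\lnot q \to q) \leftrightarrow q): β-rule — branch into T (\lnot q \to q), F q  //  F (\lnot q \to q), T q.
                  branch 2.2.2.1.1 (add T (\lnot q \to q), F q):
                    T (\lnot q \to q): β-rule — branch into F \lnot q  //  T q.
                      branch 2.2.2.1.1.1 (add F \lnot q):
                        × closes — contains both q and \lnot q.
                      branch 2.2.2.1.1.2 (add T q):
                        × closes — contains both q and \lnot q.
                  branch 2.2.2.1.2 (add F (\lnot q \to q), T q):
                    × closes — contains both q and \lnot q.
              branch 2.2.2.2 (add F s):
                × closes — contains both s and \lnot s.
All 17 branches close.
Every branch closed, so the negation is unsatisfiable and the formula is valid.

Valid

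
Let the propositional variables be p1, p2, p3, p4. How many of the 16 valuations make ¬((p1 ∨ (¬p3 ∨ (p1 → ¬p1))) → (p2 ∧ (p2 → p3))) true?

Initial set: {¬((p1 ∨ (¬p3 ∨ (p1 → ¬p1))) → (p2 ∧ (p2 → p3)))}.
¬((p1 ∨ (¬p3 ∨ (p1 → ¬p1))) → (p2 ∧ (p2 → p3))): α-rule — add (p1 ∨ (¬p3 ∨ (p1 → ¬p1))), ¬(p2 ∧ (p2 → p3)).
(p1 ∨ (¬p3 ∨ (p1 → ¬p1))): β-rule — branch into p1  //  (¬p3 ∨ (p1 → ¬p1)).
  branch 1 (add p1):
    ¬(p2 ∧ (p2 → p3)): β-rule — branch into ¬p2  //  ¬(p2 → p3).
      branch 1.1 (add ¬p2):
        ○ open, literals {p1=T, p2=F}.
      branch 1.2 (add ¬(p2 → p3)):
        ¬(p2 → p3): α-rule — add p2, ¬p3.
        ○ open, literals {p1=T, p2=T, p3=F}.
  branch 2 (add (¬p3 ∨ (p1 → ¬p1))):
    ¬(p2 ∧ (p2 → p3)): β-rule — branch into ¬p2  //  ¬(p2 → p3).
      branch 2.1 (add ¬p2):
        (¬p3 ∨ (p1 → ¬p1)): β-rule — branch into ¬p3  //  (p1 → ¬p1).
          branch 2.1.1 (add ¬p3):
            ○ open, literals {p2=F, p3=F}.
          branch 2.1.2 (add (p1 → ¬p1)):
            (p1 → ¬p1): β-rule — branch into ¬p1  //  ¬p1.
              branch 2.1.2.1 (add ¬p1):
                ○ open, literals {p1=F, p2=F}.
              branch 2.1.2.2 (add ¬p1):
                ○ open, literals {p1=F, p2=F}.
      branch 2.2 (add ¬(p2 → p3)):
        ¬(p2 → p3): α-rule — add p2, ¬p3.
        (¬p3 ∨ (p1 → ¬p1)): β-rule — branch into ¬p3  //  (p1 → ¬p1).
          branch 2.2.1 (add ¬p3):
            ○ open, literals {p2=T, p3=F}.
          branch 2.2.2 (add (p1 → ¬p1)):
            (p1 → ¬p1): β-rule — branch into ¬p1  //  ¬p1.
              branch 2.2.2.1 (add ¬p1):
                ○ open, literals {p1=F, p2=T, p3=F}.
              branch 2.2.2.2 (add ¬p1):
                ○ open, literals {p1=F, p2=T, p3=F}.
0 branches closed, 8 open.
Each open branch fixes some atoms; the unmentioned ones are free. Counting distinct full assignments: branch {p1=T, p2=F} (p3, p4) contributes 4 new; branch {p1=T, p2=T, p3=F} (p4) contributes 2 new; branch {p2=F, p3=F} (p1, p4) contributes 2 new; branch {p1=F, p2=F} (p3, p4) contributes 2 new; branch {p1=F, p2=F} (p3, p4) contributes 0 new; branch {p2=T, p3=F} (p1, p4) contributes 2 new; branch {p1=F, p2=T, p3=F} (p4) contributes 0 new; branch {p1=F, p2=T, p3=F} (p4) contributes 0 new. Total: 12.

12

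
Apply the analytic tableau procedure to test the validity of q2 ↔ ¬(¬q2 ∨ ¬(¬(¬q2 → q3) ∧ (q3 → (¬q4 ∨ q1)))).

Not valid

Assume the negation and expand:
Initial set: {¬(q2 ↔ ¬(¬q2 ∨ ¬(¬(¬q2 → q3) ∧ (q3 → (¬q4 ∨ q1)))))}.
¬(q2 ↔ ¬(¬q2 ∨ ¬(¬(¬q2 → q3) ∧ (q3 → (¬q4 ∨ q1))))): β-rule — branch into q2, ¬¬(¬q2 ∨ ¬(¬(¬q2 → q3) ∧ (q3 → (¬q4 ∨ q1))))  //  ¬q2, ¬(¬q2 ∨ ¬(¬(¬q2 → q3) ∧ (q3 → (¬q4 ∨ q1)))).
  branch 1 (add q2, ¬¬(¬q2 ∨ ¬(¬(¬q2 → q3) ∧ (q3 → (¬q4 ∨ q1))))):
    ¬¬(¬q2 ∨ ¬(¬(¬q2 → q3) ∧ (q3 → (¬q4 ∨ q1)))): β-rule — branch into ¬q2  //  ¬(¬(¬q2 → q3) ∧ (q3 → (¬q4 ∨ q1))).
      branch 1.1 (add ¬q2):
        × closes — contains both q2 and ¬q2.
      branch 1.2 (add ¬(¬(¬q2 → q3) ∧ (q3 → (¬q4 ∨ q1)))):
        ¬(¬(¬q2 → q3) ∧ (q3 → (¬q4 ∨ q1))): β-rule — branch into ¬¬(¬q2 → q3)  //  ¬(q3 → (¬q4 ∨ q1)).
          branch 1.2.1 (add ¬¬(¬q2 → q3)):
            ¬¬(¬q2 → q3): β-rule — branch into ¬¬q2  //  q3.
              branch 1.2.1.1 (add ¬¬q2):
                ○ open, literals {q2=1}.
              branch 1.2.1.2 (add q3):
                ○ open, literals {q2=1, q3=1}.
          branch 1.2.2 (add ¬(q3 → (¬q4 ∨ q1))):
            ¬(q3 → (¬q4 ∨ q1)): α-rule — add q3, ¬(¬q4 ∨ q1).
            ¬(¬q4 ∨ q1): α-rule — add ¬¬q4, ¬q1.
            ○ open, literals {q1=0, q2=1, q3=1, q4=1}.
  branch 2 (add ¬q2, ¬(¬q2 ∨ ¬(¬(¬q2 → q3) ∧ (q3 → (¬q4 ∨ q1))))):
    ¬(¬q2 ∨ ¬(¬(¬q2 → q3) ∧ (q3 → (¬q4 ∨ q1)))): α-rule — add ¬¬q2, ¬¬(¬(¬q2 → q3) ∧ (q3 → (¬q4 ∨ q1))).
    × closes — contains both q2 and ¬q2.
2 branches closed, 3 open.
An open branch gives a countermodel: q2=1 (unmentioned atoms arbitrary); under it the original formula is false.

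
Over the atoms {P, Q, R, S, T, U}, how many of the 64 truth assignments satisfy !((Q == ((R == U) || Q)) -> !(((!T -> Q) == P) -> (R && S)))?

30

Initial set: {!((Q == ((R == U) || Q)) -> !(((!T -> Q) == P) -> (R && S)))}.
!((Q == ((R == U) || Q)) -> !(((!T -> Q) == P) -> (R && S))): α-rule — add (Q == ((R == U) || Q)), !!(((!T -> Q) == P) -> (R && S)).
(Q == ((R == U) || Q)): β-rule — branch into Q, ((R == U) || Q)  //  !Q, !((R == U) || Q).
  branch 1 (add Q, ((R == U) || Q)):
    !!(((!T -> Q) == P) -> (R && S)): β-rule — branch into !((!T -> Q) == P)  //  (R && S).
      branch 1.1 (add !((!T -> Q) == P)):
        ((R == U) || Q): β-rule — branch into (R == U)  //  Q.
          branch 1.1.1 (add (R == U)):
            !((!T -> Q) == P): β-rule — branch into (!T -> Q), !P  //  !(!T -> Q), P.
              branch 1.1.1.1 (add (!T -> Q), !P):
                (R == U): β-rule — branch into R, U  //  !R, !U.
                  branch 1.1.1.1.1 (add R, U):
                    (!T -> Q): β-rule — branch into !!T  //  Q.
                      branch 1.1.1.1.1.1 (add !!T):
                        ○ open, literals {P=F, Q=T, R=T, T=T, U=T}.
                      branch 1.1.1.1.1.2 (add Q):
                        ○ open, literals {P=F, Q=T, R=T, U=T}.
                  branch 1.1.1.1.2 (add !R, !U):
                    (!T -> Q): β-rule — branch into !!T  //  Q.
                      branch 1.1.1.1.2.1 (add !!T):
                        ○ open, literals {P=F, Q=T, R=F, T=T, U=F}.
                      branch 1.1.1.1.2.2 (add Q):
                        ○ open, literals {P=F, Q=T, R=F, U=F}.
              branch 1.1.1.2 (add !(!T -> Q), P):
                !(!T -> Q): α-rule — add !T, !Q.
                × closes — contains both Q and !Q.
          branch 1.1.2 (add Q):
            !((!T -> Q) == P): β-rule — branch into (!T -> Q), !P  //  !(!T -> Q), P.
              branch 1.1.2.1 (add (!T -> Q), !P):
                (!T -> Q): β-rule — branch into !!T  //  Q.
                  branch 1.1.2.1.1 (add !!T):
                    ○ open, literals {P=F, Q=T, T=T}.
                  branch 1.1.2.1.2 (add Q):
                    ○ open, literals {P=F, Q=T}.
              branch 1.1.2.2 (add !(!T -> Q), P):
                !(!T -> Q): α-rule — add !T, !Q.
                × closes — contains both Q and !Q.
      branch 1.2 (add (R && S)):
        (R && S): α-rule — add R, S.
        ((R == U) || Q): β-rule — branch into (R == U)  //  Q.
          branch 1.2.1 (add (R == U)):
            (R == U): β-rule — branch into R, U  //  !R, !U.
              branch 1.2.1.1 (add R, U):
                ○ open, literals {Q=T, R=T, S=T, U=T}.
              branch 1.2.1.2 (add !R, !U):
                × closes — contains both R and !R.
          branch 1.2.2 (add Q):
            ○ open, literals {Q=T, R=T, S=T}.
  branch 2 (add !Q, !((R == U) || Q)):
    !((R == U) || Q): α-rule — add !(R == U), !Q.
    !!(((!T -> Q) == P) -> (R && S)): β-rule — branch into !((!T -> Q) == P)  //  (R && S).
      branch 2.1 (add !((!T -> Q) == P)):
        !(R == U): β-rule — branch into R, !U  //  !R, U.
          branch 2.1.1 (add R, !U):
            !((!T -> Q) == P): β-rule — branch into (!T -> Q), !P  //  !(!T -> Q), P.
              branch 2.1.1.1 (add (!T -> Q), !P):
                (!T -> Q): β-rule — branch into !!T  //  Q.
                  branch 2.1.1.1.1 (add !!T):
                    ○ open, literals {P=F, Q=F, R=T, T=T, U=F}.
                  branch 2.1.1.1.2 (add Q):
                    × closes — contains both Q and !Q.
              branch 2.1.1.2 (add !(!T -> Q), P):
                !(!T -> Q): α-rule — add !T, !Q.
                ○ open, literals {P=T, Q=F, R=T, T=F, U=F}.
          branch 2.1.2 (add !R, U):
            !((!T -> Q) == P): β-rule — branch into (!T -> Q), !P  //  !(!T -> Q), P.
              branch 2.1.2.1 (add (!T -> Q), !P):
                (!T -> Q): β-rule — branch into !!T  //  Q.
                  branch 2.1.2.1.1 (add !!T):
                    ○ open, literals {P=F, Q=F, R=F, T=T, U=T}.
                  branch 2.1.2.1.2 (add Q):
                    × closes — contains both Q and !Q.
              branch 2.1.2.2 (add !(!T -> Q), P):
                !(!T -> Q): α-rule — add !T, !Q.
                ○ open, literals {P=T, Q=F, R=F, T=F, U=T}.
      branch 2.2 (add (R && S)):
        (R && S): α-rule — add R, S.
        !(R == U): β-rule — branch into R, !U  //  !R, U.
          branch 2.2.1 (add R, !U):
            ○ open, literals {Q=F, R=T, S=T, U=F}.
          branch 2.2.2 (add !R, U):
            × closes — contains both R and !R.
6 branches closed, 13 open.
Each open branch fixes some atoms; the unmentioned ones are free. Counting distinct full assignments: branch {P=F, Q=T, R=T, T=T, U=T} (S) contributes 2 new; branch {P=F, Q=T, R=T, U=T} (S, T) contributes 2 new; branch {P=F, Q=T, R=F, T=T, U=F} (S) contributes 2 new; branch {P=F, Q=T, R=F, U=F} (S, T) contributes 2 new; branch {P=F, Q=T, T=T} (R, S, U) contributes 4 new; branch {P=F, Q=T} (R, S, T, U) contributes 4 new; branch {Q=T, R=T, S=T, U=T} (P, T) contributes 2 new; branch {Q=T, R=T, S=T} (P, T, U) contributes 2 new; branch {P=F, Q=F, R=T, T=T, U=F} (S) contributes 2 new; branch {P=T, Q=F, R=T, T=F, U=F} (S) contributes 2 new; branch {P=F, Q=F, R=F, T=T, U=T} (S) contributes 2 new; branch {P=T, Q=F, R=F, T=F, U=T} (S) contributes 2 new; branch {Q=F, R=T, S=T, U=F} (P, T) contributes 2 new. Total: 30.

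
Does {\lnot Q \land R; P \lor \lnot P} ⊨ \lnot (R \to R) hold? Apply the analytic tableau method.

No

Initial set: {T (\lnot Q \land R); T (P \lor \lnot P); F \lnot (R \to R)}.
T (\lnot Q \land R): α-rule — add T \lnot Q, T R.
T (P \lor \lnot P): β-rule — branch into T P  //  T \lnot P.
  branch 1 (add T P):
    F \lnot (R \to R): β-rule — branch into F R  //  T R.
      branch 1.1 (add F R):
        × closes — contains both R and \lnot R.
      branch 1.2 (add T R):
        ○ open, literals {P=T, Q=F, R=T}.
  branch 2 (add T \lnot P):
    F \lnot (R \to R): β-rule — branch into F R  //  T R.
      branch 2.1 (add F R):
        × closes — contains both R and \lnot R.
      branch 2.2 (add T R):
        ○ open, literals {P=F, Q=F, R=T}.
2 branches closed, 2 open.
An open branch gives a countermodel: P=T, Q=F, R=T (unmentioned atoms arbitrary); the premises hold there but the conclusion fails.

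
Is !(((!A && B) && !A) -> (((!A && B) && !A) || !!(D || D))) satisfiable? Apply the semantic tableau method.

Unsatisfiable

Initial set: {!(((!A && B) && !A) -> (((!A && B) && !A) || !!(D || D)))}.
!(((!A && B) && !A) -> (((!A && B) && !A) || !!(D || D))): α-rule — add ((!A && B) && !A), !(((!A && B) && !A) || !!(D || D)).
((!A && B) && !A): α-rule — add (!A && B), !A.
!(((!A && B) && !A) || !!(D || D)): α-rule — add !((!A && B) && !A), !!!(D || D).
(!A && B): α-rule — add !A, B.
!!!(D || D): drop double negation, giving !(D || D).
!(D || D): α-rule — add !D, !D.
!((!A && B) && !A): β-rule — branch into !(!A && B)  //  !!A.
  branch 1 (add !(!A && B)):
    !(!A && B): β-rule — branch into !!A  //  !B.
      branch 1.1 (add !!A):
        × closes — contains both A and !A.
      branch 1.2 (add !B):
        × closes — contains both B and !B.
  branch 2 (add !!A):
    × closes — contains both A and !A.
All 3 branches close.
Every branch closed; the formula is unsatisfiable.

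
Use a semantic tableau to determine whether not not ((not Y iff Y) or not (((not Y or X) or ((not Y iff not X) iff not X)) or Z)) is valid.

Not valid

Assume the negation and expand:
Initial set: {not not not ((not Y iff Y) or not (((not Y or X) or ((not Y iff not X) iff not X)) or Z))}.
not not not ((not Y iff Y) or not (((not Y or X) or ((not Y iff not X) iff not X)) or Z)): drop double negation, giving not ((not Y iff Y) or not (((not Y or X) or ((not Y iff not X) iff not X)) or Z)).
not ((not Y iff Y) or not (((not Y or X) or ((not Y iff not X) iff not X)) or Z)): α-rule — add not (not Y iff Y), not not (((not Y or X) or ((not Y iff not X) iff not X)) or Z).
not (not Y iff Y): β-rule — branch into not Y, not Y  //  not not Y, Y.
  branch 1 (add not Y, not Y):
    not not (((not Y or X) or ((not Y iff not X) iff not X)) or Z): β-rule — branch into ((not Y or X) or ((not Y iff not X) iff not X))  //  Z.
      branch 1.1 (add ((not Y or X) or ((not Y iff not X) iff not X))):
        ((not Y or X) or ((not Y iff not X) iff not X)): β-rule — branch into (not Y or X)  //  ((not Y iff not X) iff not X).
          branch 1.1.1 (add (not Y or X)):
            (not Y or X): β-rule — branch into not Y  //  X.
              branch 1.1.1.1 (add not Y):
                ○ open, literals {Y=false}.
              branch 1.1.1.2 (add X):
                ○ open, literals {X=true, Y=false}.
          branch 1.1.2 (add ((not Y iff not X) iff not X)):
            ((not Y iff not X) iff not X): β-rule — branch into (not Y iff not X), not X  //  not (not Y iff not X), not not X.
              branch 1.1.2.1 (add (not Y iff not X), not X):
                (not Y iff not X): β-rule — branch into not Y, not X  //  not not Y, not not X.
                  branch 1.1.2.1.1 (add not Y, not X):
                    ○ open, literals {X=false, Y=false}.
                  branch 1.1.2.1.2 (add not not Y, not not X):
                    × closes — contains both Y and not Y.
              branch 1.1.2.2 (add not (not Y iff not X), not not X):
                not (not Y iff not X): β-rule — branch into not Y, not not X  //  not not Y, not X.
                  branch 1.1.2.2.1 (add not Y, not not X):
                    ○ open, literals {X=true, Y=false}.
                  branch 1.1.2.2.2 (add not not Y, not X):
                    × closes — contains both Y and not Y.
      branch 1.2 (add Z):
        ○ open, literals {Y=false, Z=true}.
  branch 2 (add not not Y, Y):
    not not (((not Y or X) or ((not Y iff not X) iff not X)) or Z): β-rule — branch into ((not Y or X) or ((not Y iff not X) iff not X))  //  Z.
      branch 2.1 (add ((not Y or X) or ((not Y iff not X) iff not X))):
        ((not Y or X) or ((not Y iff not X) iff not X)): β-rule — branch into (not Y or X)  //  ((not Y iff not X) iff not X).
          branch 2.1.1 (add (not Y or X)):
            (not Y or X): β-rule — branch into not Y  //  X.
              branch 2.1.1.1 (add not Y):
                × closes — contains both Y and not Y.
              branch 2.1.1.2 (add X):
                ○ open, literals {X=true, Y=true}.
          branch 2.1.2 (add ((not Y iff not X) iff not X)):
            ((not Y iff not X) iff not X): β-rule — branch into (not Y iff not X), not X  //  not (not Y iff not X), not not X.
              branch 2.1.2.1 (add (not Y iff not X), not X):
                (not Y iff not X): β-rule — branch into not Y, not X  //  not not Y, not not X.
                  branch 2.1.2.1.1 (add not Y, not X):
                    × closes — contains both Y and not Y.
                  branch 2.1.2.1.2 (add not not Y, not not X):
                    × closes — contains both X and not X.
              branch 2.1.2.2 (add not (not Y iff not X), not not X):
                not (not Y iff not X): β-rule — branch into not Y, not not X  //  not not Y, not X.
                  branch 2.1.2.2.1 (add not Y, not not X):
                    × closes — contains both Y and not Y.
                  branch 2.1.2.2.2 (add not not Y, not X):
                    × closes — contains both X and not X.
      branch 2.2 (add Z):
        ○ open, literals {Y=true, Z=true}.
7 branches closed, 7 open.
An open branch gives a countermodel: Y=false (unmentioned atoms arbitrary); under it the original formula is false.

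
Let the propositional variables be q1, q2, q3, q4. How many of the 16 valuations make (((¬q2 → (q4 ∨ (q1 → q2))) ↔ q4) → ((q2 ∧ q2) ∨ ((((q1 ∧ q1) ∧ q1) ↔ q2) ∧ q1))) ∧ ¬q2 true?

2

Initial set: {T ((((¬q2 → (q4 ∨ (q1 → q2))) ↔ q4) → ((q2 ∧ q2) ∨ ((((q1 ∧ q1) ∧ q1) ↔ q2) ∧ q1))) ∧ ¬q2)}.
T ((((¬q2 → (q4 ∨ (q1 → q2))) ↔ q4) → ((q2 ∧ q2) ∨ ((((q1 ∧ q1) ∧ q1) ↔ q2) ∧ q1))) ∧ ¬q2): α-rule — add T (((¬q2 → (q4 ∨ (q1 → q2))) ↔ q4) → ((q2 ∧ q2) ∨ ((((q1 ∧ q1) ∧ q1) ↔ q2) ∧ q1))), T ¬q2.
T (((¬q2 → (q4 ∨ (q1 → q2))) ↔ q4) → ((q2 ∧ q2) ∨ ((((q1 ∧ q1) ∧ q1) ↔ q2) ∧ q1))): β-rule — branch into F ((¬q2 → (q4 ∨ (q1 → q2))) ↔ q4)  //  T ((q2 ∧ q2) ∨ ((((q1 ∧ q1) ∧ q1) ↔ q2) ∧ q1)).
  branch 1 (add F ((¬q2 → (q4 ∨ (q1 → q2))) ↔ q4)):
    F ((¬q2 → (q4 ∨ (q1 → q2))) ↔ q4): β-rule — branch into T (¬q2 → (q4 ∨ (q1 → q2))), F q4  //  F (¬q2 → (q4 ∨ (q1 → q2))), T q4.
      branch 1.1 (add T (¬q2 → (q4 ∨ (q1 → q2))), F q4):
        T (¬q2 → (q4 ∨ (q1 → q2))): β-rule — branch into F ¬q2  //  T (q4 ∨ (q1 → q2)).
          branch 1.1.1 (add F ¬q2):
            × closes — contains both q2 and ¬q2.
          branch 1.1.2 (add T (q4 ∨ (q1 → q2))):
            T (q4 ∨ (q1 → q2)): β-rule — branch into T q4  //  T (q1 → q2).
              branch 1.1.2.1 (add T q4):
                × closes — contains both q4 and ¬q4.
              branch 1.1.2.2 (add T (q1 → q2)):
                T (q1 → q2): β-rule — branch into F q1  //  T q2.
                  branch 1.1.2.2.1 (add F q1):
                    ○ open, literals {q1=F, q2=F, q4=F}.
                  branch 1.1.2.2.2 (add T q2):
                    × closes — contains both q2 and ¬q2.
      branch 1.2 (add F (¬q2 → (q4 ∨ (q1 → q2))), T q4):
        F (¬q2 → (q4 ∨ (q1 → q2))): α-rule — add T ¬q2, F (q4 ∨ (q1 → q2)).
        F (q4 ∨ (q1 → q2)): α-rule — add F q4, F (q1 → q2).
        × closes — contains both q4 and ¬q4.
  branch 2 (add T ((q2 ∧ q2) ∨ ((((q1 ∧ q1) ∧ q1) ↔ q2) ∧ q1))):
    T ((q2 ∧ q2) ∨ ((((q1 ∧ q1) ∧ q1) ↔ q2) ∧ q1)): β-rule — branch into T (q2 ∧ q2)  //  T ((((q1 ∧ q1) ∧ q1) ↔ q2) ∧ q1).
      branch 2.1 (add T (q2 ∧ q2)):
        T (q2 ∧ q2): α-rule — add T q2, T q2.
        × closes — contains both q2 and ¬q2.
      branch 2.2 (add T ((((q1 ∧ q1) ∧ q1) ↔ q2) ∧ q1)):
        T ((((q1 ∧ q1) ∧ q1) ↔ q2) ∧ q1): α-rule — add T (((q1 ∧ q1) ∧ q1) ↔ q2), T q1.
        T (((q1 ∧ q1) ∧ q1) ↔ q2): β-rule — branch into T ((q1 ∧ q1) ∧ q1), T q2  //  F ((q1 ∧ q1) ∧ q1), F q2.
          branch 2.2.1 (add T ((q1 ∧ q1) ∧ q1), T q2):
            × closes — contains both q2 and ¬q2.
          branch 2.2.2 (add F ((q1 ∧ q1) ∧ q1), F q2):
            F ((q1 ∧ q1) ∧ q1): β-rule — branch into F (q1 ∧ q1)  //  F q1.
              branch 2.2.2.1 (add F (q1 ∧ q1)):
                F (q1 ∧ q1): β-rule — branch into F q1  //  F q1.
                  branch 2.2.2.1.1 (add F q1):
                    × closes — contains both q1 and ¬q1.
                  branch 2.2.2.1.2 (add F q1):
                    × closes — contains both q1 and ¬q1.
              branch 2.2.2.2 (add F q1):
                × closes — contains both q1 and ¬q1.
9 branches closed, 1 open.
Each open branch fixes some atoms; the unmentioned ones are free. Counting distinct full assignments: branch {q1=F, q2=F, q4=F} (q3) contributes 2 new. Total: 2.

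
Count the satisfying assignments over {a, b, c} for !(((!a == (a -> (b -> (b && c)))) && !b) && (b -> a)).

6

Initial set: {!(((!a == (a -> (b -> (b && c)))) && !b) && (b -> a))}.
!(((!a == (a -> (b -> (b && c)))) && !b) && (b -> a)): β-rule — branch into !((!a == (a -> (b -> (b && c)))) && !b)  //  !(b -> a).
  branch 1 (add !((!a == (a -> (b -> (b && c)))) && !b)):
    !((!a == (a -> (b -> (b && c)))) && !b): β-rule — branch into !(!a == (a -> (b -> (b && c))))  //  !!b.
      branch 1.1 (add !(!a == (a -> (b -> (b && c))))):
        !(!a == (a -> (b -> (b && c)))): β-rule — branch into !a, !(a -> (b -> (b && c)))  //  !!a, (a -> (b -> (b && c))).
          branch 1.1.1 (add !a, !(a -> (b -> (b && c)))):
            !(a -> (b -> (b && c))): α-rule — add a, !(b -> (b && c)).
            × closes — contains both a and !a.
          branch 1.1.2 (add !!a, (a -> (b -> (b && c)))):
            (a -> (b -> (b && c))): β-rule — branch into !a  //  (b -> (b && c)).
              branch 1.1.2.1 (add !a):
                × closes — contains both a and !a.
              branch 1.1.2.2 (add (b -> (b && c))):
                (b -> (b && c)): β-rule — branch into !b  //  (b && c).
                  branch 1.1.2.2.1 (add !b):
                    ○ open, literals {a=true, b=false}.
                  branch 1.1.2.2.2 (add (b && c)):
                    (b && c): α-rule — add b, c.
                    ○ open, literals {a=true, b=true, c=true}.
      branch 1.2 (add !!b):
        ○ open, literals {b=true}.
  branch 2 (add !(b -> a)):
    !(b -> a): α-rule — add b, !a.
    ○ open, literals {a=false, b=true}.
2 branches closed, 4 open.
Each open branch fixes some atoms; the unmentioned ones are free. Counting distinct full assignments: branch {a=true, b=false} (c) contributes 2 new; branch {a=true, b=true, c=true} (none free) contributes 1 new; branch {b=true} (a, c) contributes 3 new; branch {a=false, b=true} (c) contributes 0 new. Total: 6.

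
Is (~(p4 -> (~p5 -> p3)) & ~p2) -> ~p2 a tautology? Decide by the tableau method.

Valid

Assume the negation and expand:
Initial set: {~((~(p4 -> (~p5 -> p3)) & ~p2) -> ~p2)}.
~((~(p4 -> (~p5 -> p3)) & ~p2) -> ~p2): α-rule — add (~(p4 -> (~p5 -> p3)) & ~p2), ~~p2.
(~(p4 -> (~p5 -> p3)) & ~p2): α-rule — add ~(p4 -> (~p5 -> p3)), ~p2.
× closes — contains both p2 and ~p2.
All 1 branch closes.
Every branch closed, so the negation is unsatisfiable and the formula is valid.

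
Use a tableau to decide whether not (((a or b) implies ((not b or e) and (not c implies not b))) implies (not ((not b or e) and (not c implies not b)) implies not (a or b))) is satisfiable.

Initial set: {T not (((a or b) implies ((not b or e) and (not c implies not b))) implies (not ((not b or e) and (not c implies not b)) implies not (a or b)))}.
T not (((a or b) implies ((not b or e) and (not c implies not b))) implies (not ((not b or e) and (not c implies not b)) implies not (a or b))): α-rule — add T ((a or b) implies ((not b or e) and (not c implies not b))), F (not ((not b or e) and (not c implies not b)) implies not (a or b)).
F (not ((not b or e) and (not c implies not b)) implies not (a or b)): α-rule — add T not ((not b or e) and (not c implies not b)), F not (a or b).
T ((a or b) implies ((not b or e) and (not c implies not b))): β-rule — branch into F (a or b)  //  T ((not b or e) and (not c implies not b)).
  branch 1 (add F (a or b)):
    F (a or b): α-rule — add F a, F b.
    T not ((not b or e) and (not c implies not b)): β-rule — branch into F (not b or e)  //  F (not c implies not b).
      branch 1.1 (add F (not b or e)):
        F (not b or e): α-rule — add F not b, F e.
        × closes — contains both b and not b.
      branch 1.2 (add F (not c implies not b)):
        F (not c implies not b): α-rule — add T not c, F not b.
        × closes — contains both b and not b.
  branch 2 (add T ((not b or e) and (not c implies not b))):
    T ((not b or e) and (not c implies not b)): α-rule — add T (not b or e), T (not c implies not b).
    T not ((not b or e) and (not c implies not b)): β-rule — branch into F (not b or e)  //  F (not c implies not b).
      branch 2.1 (add F (not b or e)):
        F (not b or e): α-rule — add F not b, F e.
        F not (a or b): β-rule — branch into T a  //  T b.
          branch 2.1.1 (add T a):
            T (not b or e): β-rule — branch into T not b  //  T e.
              branch 2.1.1.1 (add T not b):
                × closes — contains both b and not b.
              branch 2.1.1.2 (add T e):
                × closes — contains both e and not e.
          branch 2.1.2 (add T b):
            T (not b or e): β-rule — branch into T not b  //  T e.
              branch 2.1.2.1 (add T not b):
                × closes — contains both b and not b.
              branch 2.1.2.2 (add T e):
                × closes — contains both e and not e.
      branch 2.2 (add F (not c implies not b)):
        F (not c implies not b): α-rule — add T not c, F not b.
        F not (a or b): β-rule — branch into T a  //  T b.
          branch 2.2.1 (add T a):
            T (not b or e): β-rule — branch into T not b  //  T e.
              branch 2.2.1.1 (add T not b):
                × closes — contains both b and not b.
              branch 2.2.1.2 (add T e):
                T (not c implies not b): β-rule — branch into F not c  //  T not b.
                  branch 2.2.1.2.1 (add F not c):
                    × closes — contains both c and not c.
                  branch 2.2.1.2.2 (add T not b):
                    × closes — contains both b and not b.
          branch 2.2.2 (add T b):
            T (not b or e): β-rule — branch into T not b  //  T e.
              branch 2.2.2.1 (add T not b):
                × closes — contains both b and not b.
              branch 2.2.2.2 (add T e):
                T (not c implies not b): β-rule — branch into F not c  //  T not b.
                  branch 2.2.2.2.1 (add F not c):
                    × closes — contains both c and not c.
                  branch 2.2.2.2.2 (add T not b):
                    × closes — contains both b and not b.
All 12 branches close.
Every branch closed; the formula is unsatisfiable.

Unsatisfiable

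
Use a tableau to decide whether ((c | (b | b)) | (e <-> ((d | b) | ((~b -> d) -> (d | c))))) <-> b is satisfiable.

Satisfiable

Initial set: {T (((c | (b | b)) | (e <-> ((d | b) | ((~b -> d) -> (d | c))))) <-> b)}.
T (((c | (b | b)) | (e <-> ((d | b) | ((~b -> d) -> (d | c))))) <-> b): β-rule — branch into T ((c | (b | b)) | (e <-> ((d | b) | ((~b -> d) -> (d | c))))), T b  //  F ((c | (b | b)) | (e <-> ((d | b) | ((~b -> d) -> (d | c))))), F b.
  branch 1 (add T ((c | (b | b)) | (e <-> ((d | b) | ((~b -> d) -> (d | c))))), T b):
    T ((c | (b | b)) | (e <-> ((d | b) | ((~b -> d) -> (d | c))))): β-rule — branch into T (c | (b | b))  //  T (e <-> ((d | b) | ((~b -> d) -> (d | c)))).
      branch 1.1 (add T (c | (b | b))):
        T (c | (b | b)): β-rule — branch into T c  //  T (b | b).
          branch 1.1.1 (add T c):
            ○ open, literals {b=1, c=1}.
          branch 1.1.2 (add T (b | b)):
            T (b | b): β-rule — branch into T b  //  T b.
              branch 1.1.2.1 (add T b):
                ○ open, literals {b=1}.
              branch 1.1.2.2 (add T b):
                ○ open, literals {b=1}.
      branch 1.2 (add T (e <-> ((d | b) | ((~b -> d) -> (d | c))))):
        T (e <-> ((d | b) | ((~b -> d) -> (d | c)))): β-rule — branch into T e, T ((d | b) | ((~b -> d) -> (d | c)))  //  F e, F ((d | b) | ((~b -> d) -> (d | c))).
          branch 1.2.1 (add T e, T ((d | b) | ((~b -> d) -> (d | c)))):
            T ((d | b) | ((~b -> d) -> (d | c))): β-rule — branch into T (d | b)  //  T ((~b -> d) -> (d | c)).
              branch 1.2.1.1 (add T (d | b)):
                T (d | b): β-rule — branch into T d  //  T b.
                  branch 1.2.1.1.1 (add T d):
                    ○ open, literals {b=1, d=1, e=1}.
                  branch 1.2.1.1.2 (add T b):
                    ○ open, literals {b=1, e=1}.
              branch 1.2.1.2 (add T ((~b -> d) -> (d | c))):
                T ((~b -> d) -> (d | c)): β-rule — branch into F (~b -> d)  //  T (d | c).
                  branch 1.2.1.2.1 (add F (~b -> d)):
                    F (~b -> d): α-rule — add T ~b, F d.
                    × closes — contains both b and ~b.
                  branch 1.2.1.2.2 (add T (d | c)):
                    T (d | c): β-rule — branch into T d  //  T c.
                      branch 1.2.1.2.2.1 (add T d):
                        ○ open, literals {b=1, d=1, e=1}.
                      branch 1.2.1.2.2.2 (add T c):
                        ○ open, literals {b=1, c=1, e=1}.
          branch 1.2.2 (add F e, F ((d | b) | ((~b -> d) -> (d | c)))):
            F ((d | b) | ((~b -> d) -> (d | c))): α-rule — add F (d | b), F ((~b -> d) -> (d | c)).
            F (d | b): α-rule — add F d, F b.
            × closes — contains both b and ~b.
  branch 2 (add F ((c | (b | b)) | (e <-> ((d | b) | ((~b -> d) -> (d | c))))), F b):
    F ((c | (b | b)) | (e <-> ((d | b) | ((~b -> d) -> (d | c))))): α-rule — add F (c | (b | b)), F (e <-> ((d | b) | ((~b -> d) -> (d | c)))).
    F (c | (b | b)): α-rule — add F c, F (b | b).
    F (b | b): α-rule — add F b, F b.
    F (e <-> ((d | b) | ((~b -> d) -> (d | c)))): β-rule — branch into T e, F ((d | b) | ((~b -> d) -> (d | c)))  //  F e, T ((d | b) | ((~b -> d) -> (d | c))).
      branch 2.1 (add T e, F ((d | b) | ((~b -> d) -> (d | c)))):
        F ((d | b) | ((~b -> d) -> (d | c))): α-rule — add F (d | b), F ((~b -> d) -> (d | c)).
        F (d | b): α-rule — add F d, F b.
        F ((~b -> d) -> (d | c)): α-rule — add T (~b -> d), F (d | c).
        F (d | c): α-rule — add F d, F c.
        T (~b -> d): β-rule — branch into F ~b  //  T d.
          branch 2.1.1 (add F ~b):
            × closes — contains both b and ~b.
          branch 2.1.2 (add T d):
            × closes — contains both d and ~d.
      branch 2.2 (add F e, T ((d | b) | ((~b -> d) -> (d | c)))):
        T ((d | b) | ((~b -> d) -> (d | c))): β-rule — branch into T (d | b)  //  T ((~b -> d) -> (d | c)).
          branch 2.2.1 (add T (d | b)):
            T (d | b): β-rule — branch into T d  //  T b.
              branch 2.2.1.1 (add T d):
                ○ open, literals {b=0, c=0, d=1, e=0}.
              branch 2.2.1.2 (add T b):
                × closes — contains both b and ~b.
          branch 2.2.2 (add T ((~b -> d) -> (d | c))):
            T ((~b -> d) -> (d | c)): β-rule — branch into F (~b -> d)  //  T (d | c).
              branch 2.2.2.1 (add F (~b -> d)):
                F (~b -> d): α-rule — add T ~b, F d.
                ○ open, literals {b=0, c=0, d=0, e=0}.
              branch 2.2.2.2 (add T (d | c)):
                T (d | c): β-rule — branch into T d  //  T c.
                  branch 2.2.2.2.1 (add T d):
                    ○ open, literals {b=0, c=0, d=1, e=0}.
                  branch 2.2.2.2.2 (add T c):
                    × closes — contains both c and ~c.
6 branches closed, 10 open.
An open branch gives a satisfying assignment: b=1, c=1.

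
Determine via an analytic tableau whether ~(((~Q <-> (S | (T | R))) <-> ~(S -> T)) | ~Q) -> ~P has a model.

Satisfiable

Initial set: {(~(((~Q <-> (S | (T | R))) <-> ~(S -> T)) | ~Q) -> ~P)}.
(~(((~Q <-> (S | (T | R))) <-> ~(S -> T)) | ~Q) -> ~P): β-rule — branch into ~~(((~Q <-> (S | (T | R))) <-> ~(S -> T)) | ~Q)  //  ~P.
  branch 1 (add ~~(((~Q <-> (S | (T | R))) <-> ~(S -> T)) | ~Q)):
    ~~(((~Q <-> (S | (T | R))) <-> ~(S -> T)) | ~Q): β-rule — branch into ((~Q <-> (S | (T | R))) <-> ~(S -> T))  //  ~Q.
      branch 1.1 (add ((~Q <-> (S | (T | R))) <-> ~(S -> T))):
        ((~Q <-> (S | (T | R))) <-> ~(S -> T)): β-rule — branch into (~Q <-> (S | (T | R))), ~(S -> T)  //  ~(~Q <-> (S | (T | R))), ~~(S -> T).
          branch 1.1.1 (add (~Q <-> (S | (T | R))), ~(S -> T)):
            ~(S -> T): α-rule — add S, ~T.
            (~Q <-> (S | (T | R))): β-rule — branch into ~Q, (S | (T | R))  //  ~~Q, ~(S | (T | R)).
              branch 1.1.1.1 (add ~Q, (S | (T | R))):
                (S | (T | R)): β-rule — branch into S  //  (T | R).
                  branch 1.1.1.1.1 (add S):
                    ○ open, literals {Q=F, S=T, T=F}.
                  branch 1.1.1.1.2 (add (T | R)):
                    (T | R): β-rule — branch into T  //  R.
                      branch 1.1.1.1.2.1 (add T):
                        × closes — contains both T and ~T.
                      branch 1.1.1.1.2.2 (add R):
                        ○ open, literals {Q=F, R=T, S=T, T=F}.
              branch 1.1.1.2 (add ~~Q, ~(S | (T | R))):
                ~(S | (T | R)): α-rule — add ~S, ~(T | R).
                × closes — contains both S and ~S.
          branch 1.1.2 (add ~(~Q <-> (S | (T | R))), ~~(S -> T)):
            ~(~Q <-> (S | (T | R))): β-rule — branch into ~Q, ~(S | (T | R))  //  ~~Q, (S | (T | R)).
              branch 1.1.2.1 (add ~Q, ~(S | (T | R))):
                ~(S | (T | R)): α-rule — add ~S, ~(T | R).
                ~(T | R): α-rule — add ~T, ~R.
                ~~(S -> T): β-rule — branch into ~S  //  T.
                  branch 1.1.2.1.1 (add ~S):
                    ○ open, literals {Q=F, R=F, S=F, T=F}.
                  branch 1.1.2.1.2 (add T):
                    × closes — contains both T and ~T.
              branch 1.1.2.2 (add ~~Q, (S | (T | R))):
                ~~(S -> T): β-rule — branch into ~S  //  T.
                  branch 1.1.2.2.1 (add ~S):
                    (S | (T | R)): β-rule — branch into S  //  (T | R).
                      branch 1.1.2.2.1.1 (add S):
                        × closes — contains both S and ~S.
                      branch 1.1.2.2.1.2 (add (T | R)):
                        (T | R): β-rule — branch into T  //  R.
                          branch 1.1.2.2.1.2.1 (add T):
                            ○ open, literals {Q=T, S=F, T=T}.
                          branch 1.1.2.2.1.2.2 (add R):
                            ○ open, literals {Q=T, R=T, S=F}.
                  branch 1.1.2.2.2 (add T):
                    (S | (T | R)): β-rule — branch into S  //  (T | R).
                      branch 1.1.2.2.2.1 (add S):
                        ○ open, literals {Q=T, S=T, T=T}.
                      branch 1.1.2.2.2.2 (add (T | R)):
                        (T | R): β-rule — branch into T  //  R.
                          branch 1.1.2.2.2.2.1 (add T):
                            ○ open, literals {Q=T, T=T}.
                          branch 1.1.2.2.2.2.2 (add R):
                            ○ open, literals {Q=T, R=T, T=T}.
      branch 1.2 (add ~Q):
        ○ open, literals {Q=F}.
  branch 2 (add ~P):
    ○ open, literals {P=F}.
4 branches closed, 10 open.
An open branch gives a satisfying assignment: Q=F, S=T, T=F.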